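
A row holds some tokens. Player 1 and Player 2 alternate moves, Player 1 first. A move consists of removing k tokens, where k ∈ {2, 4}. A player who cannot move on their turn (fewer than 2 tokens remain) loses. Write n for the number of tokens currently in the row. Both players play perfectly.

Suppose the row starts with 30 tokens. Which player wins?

Build the W/L table. Terminal = L. A non-terminal position is W if it has a move to some L; otherwise it is L.
n=0: no move → L
n=1: no move → L
n=2: reaches L-position 0 → W
n=3: reaches L-position 1 → W
n=4: reaches L-position 0 → W
n=5: reaches L-position 1 → W
n=6: only reaches 4(W), 2(W), all W → L
n=7: only reaches 5(W), 3(W), all W → L
n=8: reaches L-position 6 → W
n=9: reaches L-position 7 → W
n=10: reaches L-position 6 → W
n=11: reaches L-position 7 → W
n=12: only reaches 10(W), 8(W), all W → L
n=13: only reaches 11(W), 9(W), all W → L
n=14: reaches L-position 12 → W
n=15: reaches L-position 13 → W
n=16: reaches L-position 12 → W
n=17: reaches L-position 13 → W
n=18: only reaches 16(W), 14(W), all W → L
n=19: only reaches 17(W), 15(W), all W → L
n=20: reaches L-position 18 → W
n=21: reaches L-position 19 → W
n=22: reaches L-position 18 → W
n=23: reaches L-position 19 → W
n=24: only reaches 22(W), 20(W), all W → L
n=25: only reaches 23(W), 21(W), all W → L
n=26: reaches L-position 24 → W
n=27: reaches L-position 25 → W
n=28: reaches L-position 24 → W
n=29: reaches L-position 25 → W
n=30: only reaches 28(W), 26(W), all W → L
The starting position 30 is L: whatever Player 1 does, the opponent receives a W position.

Player 2 wins.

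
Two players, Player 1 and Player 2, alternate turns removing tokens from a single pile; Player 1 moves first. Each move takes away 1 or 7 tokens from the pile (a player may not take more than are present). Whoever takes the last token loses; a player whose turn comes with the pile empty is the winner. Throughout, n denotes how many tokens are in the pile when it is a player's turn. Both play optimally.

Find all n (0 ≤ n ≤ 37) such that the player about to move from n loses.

Positions with no move are W. A position that does have a move is losing for the player to move precisely when every available move leads to a winning position for the opponent. Fill in the labels:
n=0: no move; the opponent has just taken the last token and therefore loses → W
n=1: →0(W) only, which is W, so L
n=2: →1(L), so W
n=3: →2(W) only, which is W, so L
n=4: →3(L), so W
n=5: →4(W) only, which is W, so L
n=6: →5(L), so W
n=7: →6(W), 0(W) — all W, so L
n=8: →7(L), so W
n=9: →8(W), 2(W) — all W, so L
n=10: →9(L), so W
n=11: →10(W), 4(W) — all W, so L
n=12: →11(L), so W
n=13: →12(W), 6(W) — all W, so L
n=14: →13(L), so W
n=15: →14(W), 8(W) — all W, so L
n=16: →15(L), so W
n=17: →16(W), 10(W) — all W, so L
n=18: →17(L), so W
n=19: →18(W), 12(W) — all W, so L
n=20: →19(L), so W
n=21: →20(W), 14(W) — all W, so L
n=22: →21(L), so W
n=23: →22(W), 16(W) — all W, so L
n=24: →23(L), so W
n=25: →24(W), 18(W) — all W, so L
n=26: →25(L), so W
n=27: →26(W), 20(W) — all W, so L
n=28: →27(L), so W
n=29: →28(W), 22(W) — all W, so L
n=30: →29(L), so W
n=31: →30(W), 24(W) — all W, so L
n=32: →31(L), so W
n=33: →32(W), 26(W) — all W, so L
n=34: →33(L), so W
n=35: →34(W), 28(W) — all W, so L
n=36: →35(L), so W
n=37: →36(W), 30(W) — all W, so L
Reading off the rows marked L gives the requested list; there are 19 such values of n.

1, 3, 5, 7, 9, 11, 13, 15, 17, 19, 21, 23, 25, 27, 29, 31, 33, 35, 37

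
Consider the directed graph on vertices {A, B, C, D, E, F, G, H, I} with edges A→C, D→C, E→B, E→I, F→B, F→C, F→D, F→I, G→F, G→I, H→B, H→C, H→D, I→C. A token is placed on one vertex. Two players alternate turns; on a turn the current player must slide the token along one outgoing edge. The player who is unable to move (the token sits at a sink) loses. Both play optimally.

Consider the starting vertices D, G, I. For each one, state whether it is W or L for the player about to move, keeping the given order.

Build the W/L table. Terminal = L. A non-terminal position is W if it has a move to some L; otherwise it is L.
Every edge goes from a vertex to one that appears earlier in the order C, B, D, I, E, F, H, A, G, so processing vertices in that order labels each vertex after all of its successors.
C: no outgoing edge → L
B: no outgoing edge → L
D: →C(L), so W
I: →C(L), so W
E: →B(L), so W
F: →B(L), so W
H: →B(L), so W
A: →C(L), so W
G: →F(W), I(W) — all W, so L

D: W, G: L, I: W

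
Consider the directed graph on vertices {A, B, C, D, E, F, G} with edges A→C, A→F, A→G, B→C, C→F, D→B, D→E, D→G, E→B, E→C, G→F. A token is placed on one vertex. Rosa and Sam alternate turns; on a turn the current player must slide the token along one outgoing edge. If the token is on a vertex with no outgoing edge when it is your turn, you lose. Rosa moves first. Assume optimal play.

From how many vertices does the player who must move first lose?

Classify positions by backward induction: terminal positions (no move available) are L. From any other position, the mover wins iff some move reaches an L.
Every edge goes from a vertex to one that appears earlier in the order F, G, C, B, A, E, D, so processing vertices in that order labels each vertex after all of its successors.
F: no outgoing edge → L
G: can move to F, which is L ⇒ W
C: can move to F, which is L ⇒ W
B: the only move is to C(W), a W ⇒ L
A: can move to F, which is L ⇒ W
E: can move to B, which is L ⇒ W
D: can move to B, which is L ⇒ W
The L vertices are B, F; that is 2 in all.

2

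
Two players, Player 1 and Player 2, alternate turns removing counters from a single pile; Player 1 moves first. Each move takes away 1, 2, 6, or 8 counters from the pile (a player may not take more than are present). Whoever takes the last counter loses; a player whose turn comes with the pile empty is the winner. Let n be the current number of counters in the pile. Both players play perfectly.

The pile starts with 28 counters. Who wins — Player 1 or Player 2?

Player 1 wins.

Classify positions by backward induction: terminal positions (no move available) are W. From any other position, the mover wins iff some move reaches an L.
n=0: no move; the opponent has just taken the last counter and therefore loses → W
n=1: L (sole option 0(W) is W)
n=2: W (go to 1, an L position)
n=3: W (go to 1, an L position)
n=4: L (options 3(W), 2(W) are all W)
n=5: W (go to 4, an L position)
n=6: W (go to 4, an L position)
n=7: W (go to 1, an L position)
n=8: L (options 7(W), 6(W), 2(W), 0(W) are all W)
n=9: W (go to 8, an L position)
n=10: W (go to 8, an L position)
n=11: L (options 10(W), 9(W), 5(W), 3(W) are all W)
n=12: W (go to 11, an L position)
n=13: W (go to 11, an L position)
n=14: W (go to 8, an L position)
n=15: L (options 14(W), 13(W), 9(W), 7(W) are all W)
n=16: W (go to 15, an L position)
n=17: W (go to 15, an L position)
n=18: L (options 17(W), 16(W), 12(W), 10(W) are all W)
n=19: W (go to 18, an L position)
n=20: W (go to 18, an L position)
n=21: W (go to 15, an L position)
n=22: L (options 21(W), 20(W), 16(W), 14(W) are all W)
n=23: W (go to 22, an L position)
n=24: W (go to 22, an L position)
n=25: L (options 24(W), 23(W), 19(W), 17(W) are all W)
n=26: W (go to 25, an L position)
n=27: W (go to 25, an L position)
n=28: W (go to 22, an L position)
From 28 Player 1 can remove 6, leaving 22, reaching an L position.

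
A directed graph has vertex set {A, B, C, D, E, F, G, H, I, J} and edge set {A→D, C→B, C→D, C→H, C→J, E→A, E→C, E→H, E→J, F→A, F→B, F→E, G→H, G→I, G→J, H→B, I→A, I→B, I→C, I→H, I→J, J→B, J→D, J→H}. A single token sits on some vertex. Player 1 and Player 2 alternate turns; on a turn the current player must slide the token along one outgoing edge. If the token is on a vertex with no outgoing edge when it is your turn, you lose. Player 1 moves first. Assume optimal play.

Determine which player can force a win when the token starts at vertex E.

Player 2 wins.

Label each position W (a win for the player to move) or L (a loss). A position with no legal move is L; any other position is W exactly when some move reaches an L, and L when every move reaches a W.
Every edge goes from a vertex to one that appears earlier in the order B, D, H, A, J, C, I, E, F, G, so processing vertices in that order labels each vertex after all of its successors.
B: no outgoing edge → L
D: no outgoing edge → L
H: →B(L), so W
A: →D(L), so W
J: →D(L), so W
C: →D(L), so W
I: →B(L), so W
E: →C(W), J(W), A(W), H(W) — all W, so L
F: →E(L), so W
G: →I(W), J(W), H(W) — all W, so L
The starting position E is L: whatever Player 1 does, the opponent receives a W position.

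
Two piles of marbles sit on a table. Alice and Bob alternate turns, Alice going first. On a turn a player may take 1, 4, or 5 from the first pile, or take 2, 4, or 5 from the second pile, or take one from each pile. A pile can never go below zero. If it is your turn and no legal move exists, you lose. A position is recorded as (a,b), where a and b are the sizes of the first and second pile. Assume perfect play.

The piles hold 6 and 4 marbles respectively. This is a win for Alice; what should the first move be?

Move to (1,4).

Use the standard recursion: the mover loses at a terminal position; elsewhere, the mover wins exactly when some move hands the opponent an L position.
No move ever increases a pile, so every position that can arise here has a ≤ 6 and b ≤ 4; it is enough to label the cells with 0 ≤ a ≤ 6 and 0 ≤ b ≤ 4.
Every move lowers a or b (never raises either), so fill the grid row by row in increasing a, and left to right within a row: each cell's successors are then already labelled.
      b=0  b=1  b=2  b=3  b=4
a=0:    L    L    W    W    W
a=1:    W    W    W    L    L
a=2:    L    L    W    W    W
a=3:    W    W    W    L    L
a=4:    W    W    L    W    W
a=5:    W    W    W    W    W
a=6:    W    W    L    W    W
Cells with no legal move (terminal, hence L): (0,0), (0,1).
The remaining L cells, each justified by listing all of its moves:
(1,3): →(0,3)(W), (1,1)(W), (0,2)(W) — all W, so L
(1,4): →(0,4)(W), (1,2)(W), (1,0)(W), (0,3)(W) — all W, so L
(2,0): →(1,0)(W) only, which is W, so L
(2,1): →(1,1)(W), (1,0)(W) — all W, so L
(3,3): →(2,3)(W), (3,1)(W), (2,2)(W) — all W, so L
(3,4): →(2,4)(W), (3,2)(W), (3,0)(W), (2,3)(W) — all W, so L
(4,2): →(3,2)(W), (0,2)(W), (4,0)(W), (3,1)(W) — all W, so L
(6,2): →(5,2)(W), (2,2)(W), (1,2)(W), (6,0)(W), (5,1)(W) — all W, so L
Every other cell has at least one move into one of the L cells above, so it is W.
From (6,4), the L positions reachable in one move are: (1,4), (6,2). Any move reaching one of these is winning.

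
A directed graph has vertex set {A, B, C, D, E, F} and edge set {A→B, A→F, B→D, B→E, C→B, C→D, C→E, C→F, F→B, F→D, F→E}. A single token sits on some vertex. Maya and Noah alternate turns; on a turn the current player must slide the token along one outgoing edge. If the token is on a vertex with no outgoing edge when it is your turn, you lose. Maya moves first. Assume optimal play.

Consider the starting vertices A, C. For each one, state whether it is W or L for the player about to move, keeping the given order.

A: L, C: W

Work bottom-up. With no move the player to move loses. Otherwise the position is W if at least one move leads to an L position for the opponent, and L if every move leads to a W.
Every edge goes from a vertex to one that appears earlier in the order D, E, B, F, A, C, so processing vertices in that order labels each vertex after all of its successors.
D: no outgoing edge → L
E: no outgoing edge → L
B: can move to E, which is L ⇒ W
F: can move to E, which is L ⇒ W
A: moves to F(W), B(W); every one is W ⇒ L
C: can move to E, which is L ⇒ W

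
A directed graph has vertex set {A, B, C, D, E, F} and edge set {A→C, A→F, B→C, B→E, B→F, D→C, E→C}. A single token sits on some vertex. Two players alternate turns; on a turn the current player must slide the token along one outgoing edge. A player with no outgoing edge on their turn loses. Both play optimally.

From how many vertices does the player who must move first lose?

2

Use the standard recursion: the mover loses at a terminal position; elsewhere, the mover wins exactly when some move hands the opponent an L position.
Every edge goes from a vertex to one that appears earlier in the order F, C, A, E, D, B, so processing vertices in that order labels each vertex after all of its successors.
F: no outgoing edge → L
C: no outgoing edge → L
A: W (go to C, an L position)
E: W (go to C, an L position)
D: W (go to C, an L position)
B: W (go to C, an L position)
The L vertices are C, F; that is 2 in all.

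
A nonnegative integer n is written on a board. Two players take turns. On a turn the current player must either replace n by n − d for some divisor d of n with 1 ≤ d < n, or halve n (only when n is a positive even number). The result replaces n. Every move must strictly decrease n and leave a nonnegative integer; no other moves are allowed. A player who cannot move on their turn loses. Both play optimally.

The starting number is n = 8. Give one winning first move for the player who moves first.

Move to 7.

Use the standard recursion: the mover loses at a terminal position; elsewhere, the mover wins exactly when some move hands the opponent an L position.
n=0: no move → L
n=1: no move → L
n=2: reaches L-position 1 → W
n=3: only reaches 2(W), which is W → L
n=4: reaches L-position 3 → W
n=5: only reaches 4(W), which is W → L
n=6: reaches L-position 3 → W
n=7: only reaches 6(W), which is W → L
n=8: reaches L-position 7 → W
From 8, the L positions reachable in one move are: 7.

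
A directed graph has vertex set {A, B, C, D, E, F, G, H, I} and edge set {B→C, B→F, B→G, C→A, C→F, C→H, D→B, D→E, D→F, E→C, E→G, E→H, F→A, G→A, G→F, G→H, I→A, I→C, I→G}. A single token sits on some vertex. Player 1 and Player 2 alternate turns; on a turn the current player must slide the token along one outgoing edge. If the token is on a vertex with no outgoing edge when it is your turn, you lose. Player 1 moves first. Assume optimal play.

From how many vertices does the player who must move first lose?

3

Work bottom-up. With no move the player to move loses. Otherwise the position is W if at least one move leads to an L position for the opponent, and L if every move leads to a W.
Every edge goes from a vertex to one that appears earlier in the order A, H, F, G, C, B, I, E, D, so processing vertices in that order labels each vertex after all of its successors.
A: no outgoing edge → L
H: no outgoing edge → L
F: →A(L), so W
G: →H(L), so W
C: →H(L), so W
B: →C(W), G(W), F(W) — all W, so L
I: →A(L), so W
E: →H(L), so W
D: →B(L), so W
The L vertices are A, B, H; that is 3 in all.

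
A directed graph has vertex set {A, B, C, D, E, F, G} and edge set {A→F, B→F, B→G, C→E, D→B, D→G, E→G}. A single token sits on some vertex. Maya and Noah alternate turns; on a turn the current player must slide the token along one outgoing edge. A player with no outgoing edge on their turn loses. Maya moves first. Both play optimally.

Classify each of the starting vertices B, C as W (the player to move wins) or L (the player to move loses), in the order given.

Build the W/L table. Terminal = L. A non-terminal position is W if it has a move to some L; otherwise it is L.
Every edge goes from a vertex to one that appears earlier in the order F, G, B, A, E, D, C, so processing vertices in that order labels each vertex after all of its successors.
F: no outgoing edge → L
G: no outgoing edge → L
B: can move to G, which is L ⇒ W
A: can move to F, which is L ⇒ W
E: can move to G, which is L ⇒ W
D: can move to G, which is L ⇒ W
C: the only move is to E(W), a W ⇒ L

B: W, C: L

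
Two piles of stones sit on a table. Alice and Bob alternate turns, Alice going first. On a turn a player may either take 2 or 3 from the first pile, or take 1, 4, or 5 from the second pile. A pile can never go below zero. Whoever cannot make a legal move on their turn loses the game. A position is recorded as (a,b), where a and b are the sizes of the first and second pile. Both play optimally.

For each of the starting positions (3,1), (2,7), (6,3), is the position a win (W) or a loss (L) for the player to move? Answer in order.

Classify positions by backward induction: terminal positions (no move available) are L. From any other position, the mover wins iff some move reaches an L.
No move ever increases a pile, so every position that can arise here has a ≤ 6 and b ≤ 7; it is enough to label the cells with 0 ≤ a ≤ 6 and 0 ≤ b ≤ 7.
Every move lowers a or b (never raises either), so fill the grid row by row in increasing a, and left to right within a row: each cell's successors are then already labelled.
      b=0  b=1  b=2  b=3  b=4  b=5  b=6  b=7
a=0:    L    W    L    W    W    W    W    W
a=1:    L    W    L    W    W    W    W    W
a=2:    W    L    W    L    W    W    W    W
a=3:    W    L    W    L    W    W    W    W
a=4:    W    W    W    W    L    W    L    W
a=5:    L    W    L    W    W    W    W    W
a=6:    L    W    L    W    W    W    W    W
Cells with no legal move (terminal, hence L): (0,0), (1,0).
The remaining L cells, each justified by listing all of its moves:
(0,2): only reaches (0,1)(W), which is W → L
(1,2): only reaches (1,1)(W), which is W → L
(2,1): only reaches (0,1)(W), (2,0)(W), all W → L
(2,3): only reaches (0,3)(W), (2,2)(W), all W → L
(3,1): only reaches (1,1)(W), (0,1)(W), (3,0)(W), all W → L
(3,3): only reaches (1,3)(W), (0,3)(W), (3,2)(W), all W → L
(4,4): only reaches (2,4)(W), (1,4)(W), (4,3)(W), (4,0)(W), all W → L
(4,6): only reaches (2,6)(W), (1,6)(W), (4,5)(W), (4,2)(W), (4,1)(W), all W → L
(5,0): only reaches (3,0)(W), (2,0)(W), all W → L
(5,2): only reaches (3,2)(W), (2,2)(W), (5,1)(W), all W → L
(6,0): only reaches (4,0)(W), (3,0)(W), all W → L
(6,2): only reaches (4,2)(W), (3,2)(W), (6,1)(W), all W → L
Every other cell has at least one move into one of the L cells above, so it is W.
(3,1): one of the L cells justified above, so L
(2,7): the move to (2,3) reaches an L cell, so W
(6,3): the move to (3,3) reaches an L cell, so W

(3,1): L, (2,7): W, (6,3): W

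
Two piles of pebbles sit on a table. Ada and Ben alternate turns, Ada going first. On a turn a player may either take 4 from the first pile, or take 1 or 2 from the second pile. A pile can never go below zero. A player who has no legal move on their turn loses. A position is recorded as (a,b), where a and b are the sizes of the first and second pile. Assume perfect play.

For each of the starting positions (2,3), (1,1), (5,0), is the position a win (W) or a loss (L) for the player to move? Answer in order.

(2,3): L, (1,1): W, (5,0): W

Work bottom-up. With no move the player to move loses. Otherwise the position is W if at least one move leads to an L position for the opponent, and L if every move leads to a W.
No move ever increases a pile, so every position that can arise here has a ≤ 5 and b ≤ 3; it is enough to label the cells with 0 ≤ a ≤ 5 and 0 ≤ b ≤ 3.
Every move lowers a or b (never raises either), so fill the grid row by row in increasing a, and left to right within a row: each cell's successors are then already labelled.
      b=0  b=1  b=2  b=3
a=0:    L    W    W    L
a=1:    L    W    W    L
a=2:    L    W    W    L
a=3:    L    W    W    L
a=4:    W    L    W    W
a=5:    W    L    W    W
Cells with no legal move (terminal, hence L): (0,0), (1,0), (2,0), (3,0).
The remaining L cells, each justified by listing all of its moves:
(0,3): only reaches (0,2)(W), (0,1)(W), all W → L
(1,3): only reaches (1,2)(W), (1,1)(W), all W → L
(2,3): only reaches (2,2)(W), (2,1)(W), all W → L
(3,3): only reaches (3,2)(W), (3,1)(W), all W → L
(4,1): only reaches (0,1)(W), (4,0)(W), all W → L
(5,1): only reaches (1,1)(W), (5,0)(W), all W → L
Every other cell has at least one move into one of the L cells above, so it is W.
(2,3): one of the L cells justified above, so L
(1,1): the move to (1,0) reaches an L cell, so W
(5,0): the move to (1,0) reaches an L cell, so W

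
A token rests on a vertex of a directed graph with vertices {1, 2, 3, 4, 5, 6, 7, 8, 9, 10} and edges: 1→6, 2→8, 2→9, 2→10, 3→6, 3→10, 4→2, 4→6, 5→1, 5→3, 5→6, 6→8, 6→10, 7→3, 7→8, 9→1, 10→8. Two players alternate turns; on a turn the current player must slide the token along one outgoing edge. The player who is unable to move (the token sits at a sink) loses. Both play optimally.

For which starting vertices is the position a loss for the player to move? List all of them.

1, 3, 4, 8

Work bottom-up. With no move the player to move loses. Otherwise the position is W if at least one move leads to an L position for the opponent, and L if every move leads to a W.
Every edge goes from a vertex to one that appears earlier in the order 8, 10, 6, 3, 7, 1, 9, 2, 4, 5, so processing vertices in that order labels each vertex after all of its successors.
8: no outgoing edge → L
10: reaches L-position 8 → W
6: reaches L-position 8 → W
3: only reaches 6(W), 10(W), all W → L
7: reaches L-position 3 → W
1: only reaches 6(W), which is W → L
9: reaches L-position 1 → W
2: reaches L-position 8 → W
4: only reaches 2(W), 6(W), all W → L
5: reaches L-position 1 → W
The losing starting vertices are exactly the entries labelled L in this table (4 of them).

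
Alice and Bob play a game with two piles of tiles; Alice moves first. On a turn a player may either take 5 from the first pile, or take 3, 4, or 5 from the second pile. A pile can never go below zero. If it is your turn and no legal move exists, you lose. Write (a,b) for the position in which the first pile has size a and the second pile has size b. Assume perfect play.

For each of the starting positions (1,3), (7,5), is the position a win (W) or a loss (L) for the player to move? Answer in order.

(1,3): W, (7,5): L

Compute win/loss labels from the base case upward. A position with no move is L. Any other position is W if it can reach an L in one move, else L.
No move ever increases a pile, so every position that can arise here has a ≤ 7 and b ≤ 5; it is enough to label the cells with 0 ≤ a ≤ 7 and 0 ≤ b ≤ 5.
Every move lowers a or b (never raises either), so fill the grid row by row in increasing a, and left to right within a row: each cell's successors are then already labelled.
      b=0  b=1  b=2  b=3  b=4  b=5
a=0:    L    L    L    W    W    W
a=1:    L    L    L    W    W    W
a=2:    L    L    L    W    W    W
a=3:    L    L    L    W    W    W
a=4:    L    L    L    W    W    W
a=5:    W    W    W    L    L    L
a=6:    W    W    W    L    L    L
a=7:    W    W    W    L    L    L
Cells with no legal move (terminal, hence L): (0,0), (0,1), (0,2), (1,0), (1,1), (1,2), (2,0), (2,1), (2,2), (3,0), (3,1), (3,2), (4,0), (4,1), (4,2).
The remaining L cells, each justified by listing all of its moves:
(5,3): L (options (0,3)(W), (5,0)(W) are all W)
(5,4): L (options (0,4)(W), (5,1)(W), (5,0)(W) are all W)
(5,5): L (options (0,5)(W), (5,2)(W), (5,1)(W), (5,0)(W) are all W)
(6,3): L (options (1,3)(W), (6,0)(W) are all W)
(6,4): L (options (1,4)(W), (6,1)(W), (6,0)(W) are all W)
(6,5): L (options (1,5)(W), (6,2)(W), (6,1)(W), (6,0)(W) are all W)
(7,3): L (options (2,3)(W), (7,0)(W) are all W)
(7,4): L (options (2,4)(W), (7,1)(W), (7,0)(W) are all W)
(7,5): L (options (2,5)(W), (7,2)(W), (7,1)(W), (7,0)(W) are all W)
Every other cell has at least one move into one of the L cells above, so it is W.
(1,3): the move to (1,0) reaches an L cell, so W
(7,5): one of the L cells justified above, so L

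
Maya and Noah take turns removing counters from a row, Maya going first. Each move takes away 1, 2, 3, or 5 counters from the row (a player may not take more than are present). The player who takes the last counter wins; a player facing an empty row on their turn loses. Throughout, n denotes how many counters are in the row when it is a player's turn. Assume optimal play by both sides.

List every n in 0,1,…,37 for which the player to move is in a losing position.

0, 4, 8, 12, 16, 20, 24, 28, 32, 36

Work bottom-up. With no move the player to move loses. Otherwise the position is W if at least one move leads to an L position for the opponent, and L if every move leads to a W.
n=0: no move → L
n=1: reaches L-position 0 → W
n=2: reaches L-position 0 → W
n=3: reaches L-position 0 → W
n=4: only reaches 3(W), 2(W), 1(W), all W → L
n=5: reaches L-position 4 → W
n=6: reaches L-position 4 → W
n=7: reaches L-position 4 → W
n=8: only reaches 7(W), 6(W), 5(W), 3(W), all W → L
n=9: reaches L-position 8 → W
n=10: reaches L-position 8 → W
n=11: reaches L-position 8 → W
n=12: only reaches 11(W), 10(W), 9(W), 7(W), all W → L
n=13: reaches L-position 12 → W
n=14: reaches L-position 12 → W
n=15: reaches L-position 12 → W
n=16: only reaches 15(W), 14(W), 13(W), 11(W), all W → L
n=17: reaches L-position 16 → W
n=18: reaches L-position 16 → W
n=19: reaches L-position 16 → W
n=20: only reaches 19(W), 18(W), 17(W), 15(W), all W → L
n=21: reaches L-position 20 → W
n=22: reaches L-position 20 → W
n=23: reaches L-position 20 → W
n=24: only reaches 23(W), 22(W), 21(W), 19(W), all W → L
n=25: reaches L-position 24 → W
n=26: reaches L-position 24 → W
n=27: reaches L-position 24 → W
n=28: only reaches 27(W), 26(W), 25(W), 23(W), all W → L
n=29: reaches L-position 28 → W
n=30: reaches L-position 28 → W
n=31: reaches L-position 28 → W
n=32: only reaches 31(W), 30(W), 29(W), 27(W), all W → L
n=33: reaches L-position 32 → W
n=34: reaches L-position 32 → W
n=35: reaches L-position 32 → W
n=36: only reaches 35(W), 34(W), 33(W), 31(W), all W → L
n=37: reaches L-position 36 → W
Reading off the rows marked L gives the requested list; there are 10 such values of n.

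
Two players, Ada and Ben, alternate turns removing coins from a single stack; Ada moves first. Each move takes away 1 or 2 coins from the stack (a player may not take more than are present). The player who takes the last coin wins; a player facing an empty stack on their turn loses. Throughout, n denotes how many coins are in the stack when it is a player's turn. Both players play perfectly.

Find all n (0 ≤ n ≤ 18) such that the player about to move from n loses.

Label each position W (a win for the player to move) or L (a loss). A position with no legal move is L; any other position is W exactly when some move reaches an L, and L when every move reaches a W.
n=0: no move → L
n=1: W (go to 0, an L position)
n=2: W (go to 0, an L position)
n=3: L (options 2(W), 1(W) are all W)
n=4: W (go to 3, an L position)
n=5: W (go to 3, an L position)
n=6: L (options 5(W), 4(W) are all W)
n=7: W (go to 6, an L position)
n=8: W (go to 6, an L position)
n=9: L (options 8(W), 7(W) are all W)
n=10: W (go to 9, an L position)
n=11: W (go to 9, an L position)
n=12: L (options 11(W), 10(W) are all W)
n=13: W (go to 12, an L position)
n=14: W (go to 12, an L position)
n=15: L (options 14(W), 13(W) are all W)
n=16: W (go to 15, an L position)
n=17: W (go to 15, an L position)
n=18: L (options 17(W), 16(W) are all W)
Reading off the rows marked L gives the requested list; there are 7 such values of n.

0, 3, 6, 9, 12, 15, 18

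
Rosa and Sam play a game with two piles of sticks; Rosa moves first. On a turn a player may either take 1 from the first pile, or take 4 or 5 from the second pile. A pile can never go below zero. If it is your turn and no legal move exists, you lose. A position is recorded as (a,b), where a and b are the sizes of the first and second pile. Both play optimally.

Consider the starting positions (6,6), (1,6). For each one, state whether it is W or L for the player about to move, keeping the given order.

(6,6): W, (1,6): L

Use the standard recursion: the mover loses at a terminal position; elsewhere, the mover wins exactly when some move hands the opponent an L position.
No move ever increases a pile, so every position that can arise here has a ≤ 6 and b ≤ 6; it is enough to label the cells with 0 ≤ a ≤ 6 and 0 ≤ b ≤ 6.
Every move lowers a or b (never raises either), so fill the grid row by row in increasing a, and left to right within a row: each cell's successors are then already labelled.
      b=0  b=1  b=2  b=3  b=4  b=5  b=6
a=0:    L    L    L    L    W    W    W
a=1:    W    W    W    W    L    L    L
a=2:    L    L    L    L    W    W    W
a=3:    W    W    W    W    L    L    L
a=4:    L    L    L    L    W    W    W
a=5:    W    W    W    W    L    L    L
a=6:    L    L    L    L    W    W    W
Cells with no legal move (terminal, hence L): (0,0), (0,1), (0,2), (0,3).
The remaining L cells, each justified by listing all of its moves:
(1,4): only reaches (0,4)(W), (1,0)(W), all W → L
(1,5): only reaches (0,5)(W), (1,1)(W), (1,0)(W), all W → L
(1,6): only reaches (0,6)(W), (1,2)(W), (1,1)(W), all W → L
(2,0): only reaches (1,0)(W), which is W → L
(2,1): only reaches (1,1)(W), which is W → L
(2,2): only reaches (1,2)(W), which is W → L
(2,3): only reaches (1,3)(W), which is W → L
(3,4): only reaches (2,4)(W), (3,0)(W), all W → L
(3,5): only reaches (2,5)(W), (3,1)(W), (3,0)(W), all W → L
(3,6): only reaches (2,6)(W), (3,2)(W), (3,1)(W), all W → L
(4,0): only reaches (3,0)(W), which is W → L
(4,1): only reaches (3,1)(W), which is W → L
(4,2): only reaches (3,2)(W), which is W → L
(4,3): only reaches (3,3)(W), which is W → L
(5,4): only reaches (4,4)(W), (5,0)(W), all W → L
(5,5): only reaches (4,5)(W), (5,1)(W), (5,0)(W), all W → L
(5,6): only reaches (4,6)(W), (5,2)(W), (5,1)(W), all W → L
(6,0): only reaches (5,0)(W), which is W → L
(6,1): only reaches (5,1)(W), which is W → L
(6,2): only reaches (5,2)(W), which is W → L
(6,3): only reaches (5,3)(W), which is W → L
Every other cell has at least one move into one of the L cells above, so it is W.
(6,6): the move to (5,6) reaches an L cell, so W
(1,6): one of the L cells justified above, so L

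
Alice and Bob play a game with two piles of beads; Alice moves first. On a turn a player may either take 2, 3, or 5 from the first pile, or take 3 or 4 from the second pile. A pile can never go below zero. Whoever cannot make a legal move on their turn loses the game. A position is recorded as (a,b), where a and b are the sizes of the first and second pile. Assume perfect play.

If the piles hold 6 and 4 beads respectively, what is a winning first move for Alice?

Move to (3,4).

Compute win/loss labels from the base case upward. A position with no move is L. Any other position is W if it can reach an L in one move, else L.
No move ever increases a pile, so every position that can arise here has a ≤ 6 and b ≤ 4; it is enough to label the cells with 0 ≤ a ≤ 6 and 0 ≤ b ≤ 4.
Every move lowers a or b (never raises either), so fill the grid row by row in increasing a, and left to right within a row: each cell's successors are then already labelled.
      b=0  b=1  b=2  b=3  b=4
a=0:    L    L    L    W    W
a=1:    L    L    L    W    W
a=2:    W    W    W    L    L
a=3:    W    W    W    L    L
a=4:    W    W    W    W    W
a=5:    W    W    W    W    W
a=6:    W    W    W    W    W
Cells with no legal move (terminal, hence L): (0,0), (0,1), (0,2), (1,0), (1,1), (1,2).
The remaining L cells, each justified by listing all of its moves:
(2,3): L (options (0,3)(W), (2,0)(W) are all W)
(2,4): L (options (0,4)(W), (2,1)(W), (2,0)(W) are all W)
(3,3): L (options (1,3)(W), (0,3)(W), (3,0)(W) are all W)
(3,4): L (options (1,4)(W), (0,4)(W), (3,1)(W), (3,0)(W) are all W)
Every other cell has at least one move into one of the L cells above, so it is W.
From (6,4), the L positions reachable in one move are: (3,4).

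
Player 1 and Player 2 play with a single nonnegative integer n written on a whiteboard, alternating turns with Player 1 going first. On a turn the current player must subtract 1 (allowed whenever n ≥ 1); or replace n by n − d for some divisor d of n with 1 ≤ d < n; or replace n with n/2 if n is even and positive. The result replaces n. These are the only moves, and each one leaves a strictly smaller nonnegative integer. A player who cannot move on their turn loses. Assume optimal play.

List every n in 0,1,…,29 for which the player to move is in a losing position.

0, 2, 5, 7, 9, 11, 13, 15, 17, 19, 21, 23, 25, 27, 29

Label each position W (a win for the player to move) or L (a loss). A position with no legal move is L; any other position is W exactly when some move reaches an L, and L when every move reaches a W.
n=0: no move → L
n=1: →0(L), so W
n=2: →1(W) only, which is W, so L
n=3: →2(L), so W
n=4: →2(L), so W
n=5: →4(W) only, which is W, so L
n=6: →5(L), so W
n=7: →6(W) only, which is W, so L
n=8: →7(L), so W
n=9: →6(W), 8(W) — all W, so L
n=10: →5(L), so W
n=11: →10(W) only, which is W, so L
n=12: →9(L), so W
n=13: →12(W) only, which is W, so L
n=14: →7(L), so W
n=15: →10(W), 12(W), 14(W) — all W, so L
n=16: →15(L), so W
n=17: →16(W) only, which is W, so L
n=18: →9(L), so W
n=19: →18(W) only, which is W, so L
n=20: →15(L), so W
n=21: →14(W), 18(W), 20(W) — all W, so L
n=22: →11(L), so W
n=23: →22(W) only, which is W, so L
n=24: →21(L), so W
n=25: →20(W), 24(W) — all W, so L
n=26: →13(L), so W
n=27: →18(W), 24(W), 26(W) — all W, so L
n=28: →21(L), so W
n=29: →28(W) only, which is W, so L
The losing starting values of n are exactly the entries labelled L in this table (15 of them).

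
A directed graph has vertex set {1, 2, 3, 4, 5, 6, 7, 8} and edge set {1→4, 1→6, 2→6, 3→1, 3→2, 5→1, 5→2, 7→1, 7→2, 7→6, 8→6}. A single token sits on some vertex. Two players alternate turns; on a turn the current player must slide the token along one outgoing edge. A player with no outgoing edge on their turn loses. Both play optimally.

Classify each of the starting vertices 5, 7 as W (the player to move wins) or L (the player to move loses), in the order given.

5: L, 7: W

Positions with no move are L. A position that does have a move is losing for the player to move precisely when every available move leads to a winning position for the opponent. Fill in the labels:
Every edge goes from a vertex to one that appears earlier in the order 4, 6, 2, 1, 3, 7, 8, 5, so processing vertices in that order labels each vertex after all of its successors.
4: no outgoing edge → L
6: no outgoing edge → L
2: reaches L-position 6 → W
1: reaches L-position 6 → W
3: only reaches 1(W), 2(W), all W → L
7: reaches L-position 6 → W
8: reaches L-position 6 → W
5: only reaches 1(W), 2(W), all W → L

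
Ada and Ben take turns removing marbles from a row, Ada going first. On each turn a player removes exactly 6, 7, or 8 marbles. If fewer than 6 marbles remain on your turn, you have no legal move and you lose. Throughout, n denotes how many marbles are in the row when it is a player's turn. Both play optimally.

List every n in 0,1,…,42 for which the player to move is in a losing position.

0, 1, 2, 3, 4, 5, 14, 15, 16, 17, 18, 19, 28, 29, 30, 31, 32, 33, 42

Positions with no move are L. A position that does have a move is losing for the player to move precisely when every available move leads to a winning position for the opponent. Fill in the labels:
n=0: no move → L
n=1: no move → L
n=2: no move → L
n=3: no move → L
n=4: no move → L
n=5: no move → L
n=6: W (go to 0, an L position)
n=7: W (go to 1, an L position)
n=8: W (go to 2, an L position)
n=9: W (go to 3, an L position)
n=10: W (go to 4, an L position)
n=11: W (go to 5, an L position)
n=12: W (go to 5, an L position)
n=13: W (go to 5, an L position)
n=14: L (options 8(W), 7(W), 6(W) are all W)
n=15: L (options 9(W), 8(W), 7(W) are all W)
n=16: L (options 10(W), 9(W), 8(W) are all W)
n=17: L (options 11(W), 10(W), 9(W) are all W)
n=18: L (options 12(W), 11(W), 10(W) are all W)
n=19: L (options 13(W), 12(W), 11(W) are all W)
n=20: W (go to 14, an L position)
n=21: W (go to 15, an L position)
n=22: W (go to 16, an L position)
n=23: W (go to 17, an L position)
n=24: W (go to 18, an L position)
n=25: W (go to 19, an L position)
n=26: W (go to 19, an L position)
n=27: W (go to 19, an L position)
n=28: L (options 22(W), 21(W), 20(W) are all W)
n=29: L (options 23(W), 22(W), 21(W) are all W)
n=30: L (options 24(W), 23(W), 22(W) are all W)
n=31: L (options 25(W), 24(W), 23(W) are all W)
n=32: L (options 26(W), 25(W), 24(W) are all W)
n=33: L (options 27(W), 26(W), 25(W) are all W)
n=34: W (go to 28, an L position)
n=35: W (go to 29, an L position)
n=36: W (go to 30, an L position)
n=37: W (go to 31, an L position)
n=38: W (go to 32, an L position)
n=39: W (go to 33, an L position)
n=40: W (go to 33, an L position)
n=41: W (go to 33, an L position)
n=42: L (options 36(W), 35(W), 34(W) are all W)
The losing starting values of n are exactly the entries labelled L in this table (19 of them).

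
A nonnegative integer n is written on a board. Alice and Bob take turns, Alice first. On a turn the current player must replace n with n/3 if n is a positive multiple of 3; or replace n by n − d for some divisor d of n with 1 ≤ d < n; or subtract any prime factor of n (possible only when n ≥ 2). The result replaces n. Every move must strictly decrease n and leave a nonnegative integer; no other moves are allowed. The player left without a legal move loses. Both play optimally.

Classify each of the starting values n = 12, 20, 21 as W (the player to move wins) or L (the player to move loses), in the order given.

12: W, 20: L, 21: W

Label each position W (a win for the player to move) or L (a loss). A position with no legal move is L; any other position is W exactly when some move reaches an L, and L when every move reaches a W.
n=0: no move → L
n=1: no move → L
n=2: can move to 0, which is L ⇒ W
n=3: can move to 0, which is L ⇒ W
n=4: moves to 2(W), 3(W); every one is W ⇒ L
n=5: can move to 0, which is L ⇒ W
n=6: can move to 4, which is L ⇒ W
n=7: can move to 0, which is L ⇒ W
n=8: can move to 4, which is L ⇒ W
n=9: moves to 3(W), 6(W), 8(W); every one is W ⇒ L
n=10: can move to 9, which is L ⇒ W
n=11: can move to 0, which is L ⇒ W
n=12: can move to 4, which is L ⇒ W
n=13: can move to 0, which is L ⇒ W
n=14: moves to 7(W), 12(W), 13(W); every one is W ⇒ L
n=15: can move to 14, which is L ⇒ W
n=16: can move to 14, which is L ⇒ W
n=17: can move to 0, which is L ⇒ W
n=18: can move to 9, which is L ⇒ W
n=19: can move to 0, which is L ⇒ W
n=20: moves to 10(W), 15(W), 16(W), 18(W), 19(W); every one is W ⇒ L
n=21: can move to 14, which is L ⇒ W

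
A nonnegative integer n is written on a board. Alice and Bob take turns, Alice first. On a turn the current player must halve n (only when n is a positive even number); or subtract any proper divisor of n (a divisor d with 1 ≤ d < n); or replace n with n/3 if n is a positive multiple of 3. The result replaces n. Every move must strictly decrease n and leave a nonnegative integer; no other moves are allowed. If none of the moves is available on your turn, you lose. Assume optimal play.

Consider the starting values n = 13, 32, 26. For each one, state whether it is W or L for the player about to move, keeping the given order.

13: L, 32: W, 26: W

Build the W/L table. Terminal = L. A non-terminal position is W if it has a move to some L; otherwise it is L.
n=0: no move → L
n=1: no move → L
n=2: reaches L-position 1 → W
n=3: reaches L-position 1 → W
n=4: only reaches 2(W), 3(W), all W → L
n=5: reaches L-position 4 → W
n=6: reaches L-position 4 → W
n=7: only reaches 6(W), which is W → L
n=8: reaches L-position 4 → W
n=9: only reaches 3(W), 6(W), 8(W), all W → L
n=10: reaches L-position 9 → W
n=11: only reaches 10(W), which is W → L
n=12: reaches L-position 4 → W
n=13: only reaches 12(W), which is W → L
n=14: reaches L-position 7 → W
n=15: only reaches 5(W), 10(W), 12(W), 14(W), all W → L
n=16: reaches L-position 15 → W
n=17: only reaches 16(W), which is W → L
n=18: reaches L-position 9 → W
n=19: only reaches 18(W), which is W → L
n=20: reaches L-position 15 → W
n=21: reaches L-position 7 → W
n=22: reaches L-position 11 → W
n=23: only reaches 22(W), which is W → L
n=24: reaches L-position 23 → W
n=25: only reaches 20(W), 24(W), all W → L
n=26: reaches L-position 13 → W
n=27: reaches L-position 9 → W
n=28: only reaches 14(W), 21(W), 24(W), 26(W), 27(W), all W → L
n=29: reaches L-position 28 → W
n=30: reaches L-position 15 → W
n=31: only reaches 30(W), which is W → L
n=32: reaches L-position 28 → W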